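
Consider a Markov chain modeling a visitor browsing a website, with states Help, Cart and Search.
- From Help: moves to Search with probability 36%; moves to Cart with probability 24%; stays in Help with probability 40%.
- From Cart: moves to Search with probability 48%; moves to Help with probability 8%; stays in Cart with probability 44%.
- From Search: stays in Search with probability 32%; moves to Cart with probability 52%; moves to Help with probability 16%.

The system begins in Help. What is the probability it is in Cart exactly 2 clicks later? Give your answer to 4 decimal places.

0.3888

Sum over the intermediate state after 1 click:
P = P(Help→Help)·P(Help→Cart) + P(Help→Cart)·P(Cart→Cart) + P(Help→Search)·P(Search→Cart)
  = 0.4×0.24 + 0.24×0.44 + 0.36×0.52
  = 0.0960 + 0.1056 + 0.1872 = 0.3888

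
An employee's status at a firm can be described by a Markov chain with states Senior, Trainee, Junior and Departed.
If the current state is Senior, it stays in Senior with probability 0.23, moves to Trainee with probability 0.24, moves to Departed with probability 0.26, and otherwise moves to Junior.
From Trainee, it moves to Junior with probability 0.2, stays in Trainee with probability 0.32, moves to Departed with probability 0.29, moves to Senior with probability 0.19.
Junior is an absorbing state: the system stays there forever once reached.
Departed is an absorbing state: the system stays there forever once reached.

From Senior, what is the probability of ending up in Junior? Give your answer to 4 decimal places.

Let h(s) be the probability of absorption at Junior starting from transient state s. Then h(Junior) = 1 and h(Departed) = 0. By first-step analysis:
h(Senior) = 0.23·h(Senior) + 0.24·h(Trainee) + 0.27·1 + 0.26·0
h(Trainee) = 0.19·h(Senior) + 0.32·h(Trainee) + 0.2·1 + 0.29·0
Solving: h(Senior) = 0.4845, h(Trainee) = 0.4295.
Starting from Senior, the probability is 0.4845.

0.4845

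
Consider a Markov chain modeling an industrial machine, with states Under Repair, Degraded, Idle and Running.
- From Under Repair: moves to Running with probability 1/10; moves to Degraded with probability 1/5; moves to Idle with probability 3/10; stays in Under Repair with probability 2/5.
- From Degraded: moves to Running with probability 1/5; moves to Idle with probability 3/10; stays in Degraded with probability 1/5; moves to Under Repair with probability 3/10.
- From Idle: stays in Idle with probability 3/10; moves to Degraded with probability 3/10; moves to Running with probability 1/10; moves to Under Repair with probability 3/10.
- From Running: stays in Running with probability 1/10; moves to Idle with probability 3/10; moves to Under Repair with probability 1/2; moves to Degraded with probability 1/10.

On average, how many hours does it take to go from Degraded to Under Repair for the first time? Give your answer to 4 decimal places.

Let t(s) be the expected number of hours to first reach Under Repair from state s, with t(Under Repair) = 0. Conditioning on the first hour:
t(Degraded) = 1 + 0.2·t(Degraded) + 0.3·t(Idle) + 0.2·t(Running)
t(Idle) = 1 + 0.3·t(Degraded) + 0.3·t(Idle) + 0.1·t(Running)
t(Running) = 1 + 0.1·t(Degraded) + 0.3·t(Idle) + 0.1·t(Running)
Solving: t(Degraded) = 3.0220, t(Idle) = 3.0769, t(Running) = 2.4725.
Expected hours from Degraded to Under Repair: 3.0220.

3.0220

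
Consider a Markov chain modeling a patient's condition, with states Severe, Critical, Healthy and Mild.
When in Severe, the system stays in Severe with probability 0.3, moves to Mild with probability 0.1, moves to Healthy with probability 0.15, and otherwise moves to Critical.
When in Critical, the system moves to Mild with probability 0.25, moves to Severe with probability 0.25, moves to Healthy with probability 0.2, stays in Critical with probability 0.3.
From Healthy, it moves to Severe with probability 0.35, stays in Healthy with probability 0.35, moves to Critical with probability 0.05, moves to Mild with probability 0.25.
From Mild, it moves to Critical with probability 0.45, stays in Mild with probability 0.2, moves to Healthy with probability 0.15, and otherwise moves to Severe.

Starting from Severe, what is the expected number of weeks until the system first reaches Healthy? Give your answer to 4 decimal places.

5.8974

Let t(s) be the expected number of weeks to first reach Healthy from state s, with t(Healthy) = 0. Conditioning on the first week:
t(Severe) = 1 + 0.3·t(Severe) + 0.45·t(Critical) + 0.1·t(Mild)
t(Critical) = 1 + 0.25·t(Severe) + 0.3·t(Critical) + 0.25·t(Mild)
t(Mild) = 1 + 0.2·t(Severe) + 0.45·t(Critical) + 0.2·t(Mild)
Solving: t(Severe) = 5.8974, t(Critical) = 5.6410, t(Mild) = 5.8974.
Expected weeks from Severe to Healthy: 5.8974.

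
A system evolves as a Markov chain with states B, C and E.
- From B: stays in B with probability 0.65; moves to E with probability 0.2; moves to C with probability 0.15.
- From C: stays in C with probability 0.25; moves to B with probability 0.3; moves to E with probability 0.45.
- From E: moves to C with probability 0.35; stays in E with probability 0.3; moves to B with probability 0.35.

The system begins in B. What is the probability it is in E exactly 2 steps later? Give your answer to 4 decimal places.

0.2575

Sum over the intermediate state after 1 step:
P = P(B→B)·P(B→E) + P(B→C)·P(C→E) + P(B→E)·P(E→E)
  = 0.65×0.2 + 0.15×0.45 + 0.2×0.3
  = 0.1300 + 0.0675 + 0.0600 = 0.2575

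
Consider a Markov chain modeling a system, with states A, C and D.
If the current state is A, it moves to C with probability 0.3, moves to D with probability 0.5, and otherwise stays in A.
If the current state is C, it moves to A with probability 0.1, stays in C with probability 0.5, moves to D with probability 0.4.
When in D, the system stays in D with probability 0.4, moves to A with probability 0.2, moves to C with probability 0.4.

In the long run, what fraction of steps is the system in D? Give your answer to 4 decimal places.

Let the stationary distribution be π with π = πP and π_1 + π_2 + π_3 = 1.
π_1 = 0.2·π_1 + 0.1·π_2 + 0.2·π_3
π_2 = 0.3·π_1 + 0.5·π_2 + 0.4·π_3
Solving with the normalization constraint gives π = (0.1573, 0.4270, 0.4157).
So the stationary probability of D is 0.4157.

0.4157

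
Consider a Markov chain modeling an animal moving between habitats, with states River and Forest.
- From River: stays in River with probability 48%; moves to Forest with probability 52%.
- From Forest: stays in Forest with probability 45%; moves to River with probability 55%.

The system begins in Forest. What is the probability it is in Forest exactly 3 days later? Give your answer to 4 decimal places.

0.4858

Propagate the distribution vector 3 days from Forest.
After 0 days: (0.0000, 1.0000)
After 1 day: (0.5500, 0.4500)
After 2 days: (0.5115, 0.4885)
After 3 days: (0.5142, 0.4858)
P(in Forest after 3 days) = 0.4858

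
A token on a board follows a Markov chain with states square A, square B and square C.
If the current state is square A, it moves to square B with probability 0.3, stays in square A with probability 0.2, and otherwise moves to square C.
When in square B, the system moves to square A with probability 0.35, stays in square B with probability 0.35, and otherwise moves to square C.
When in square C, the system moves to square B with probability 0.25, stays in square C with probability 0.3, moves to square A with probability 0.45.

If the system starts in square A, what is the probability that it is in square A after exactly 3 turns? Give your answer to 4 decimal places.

0.3285

Propagate the distribution vector 3 turns from square A.
After 0 turns: (1.0000, 0.0000, 0.0000)
After 1 turn: (0.2000, 0.3000, 0.5000)
After 2 turns: (0.3700, 0.2900, 0.3400)
After 3 turns: (0.3285, 0.2975, 0.3740)
P(in square A after 3 turns) = 0.3285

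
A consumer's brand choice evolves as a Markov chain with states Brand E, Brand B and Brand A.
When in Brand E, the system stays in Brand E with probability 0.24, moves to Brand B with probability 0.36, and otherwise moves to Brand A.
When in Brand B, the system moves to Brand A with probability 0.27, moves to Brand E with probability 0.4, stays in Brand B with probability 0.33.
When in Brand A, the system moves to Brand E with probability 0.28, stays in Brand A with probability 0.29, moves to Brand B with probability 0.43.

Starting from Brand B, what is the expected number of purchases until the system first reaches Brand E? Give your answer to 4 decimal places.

2.7253

Let t(s) be the expected number of purchases to first reach Brand E from state s, with t(Brand E) = 0. Conditioning on the first purchase:
t(Brand B) = 1 + 0.33·t(Brand B) + 0.27·t(Brand A)
t(Brand A) = 1 + 0.43·t(Brand B) + 0.29·t(Brand A)
Solving: t(Brand B) = 2.7253, t(Brand A) = 3.0590.
Expected purchases from Brand B to Brand E: 2.7253.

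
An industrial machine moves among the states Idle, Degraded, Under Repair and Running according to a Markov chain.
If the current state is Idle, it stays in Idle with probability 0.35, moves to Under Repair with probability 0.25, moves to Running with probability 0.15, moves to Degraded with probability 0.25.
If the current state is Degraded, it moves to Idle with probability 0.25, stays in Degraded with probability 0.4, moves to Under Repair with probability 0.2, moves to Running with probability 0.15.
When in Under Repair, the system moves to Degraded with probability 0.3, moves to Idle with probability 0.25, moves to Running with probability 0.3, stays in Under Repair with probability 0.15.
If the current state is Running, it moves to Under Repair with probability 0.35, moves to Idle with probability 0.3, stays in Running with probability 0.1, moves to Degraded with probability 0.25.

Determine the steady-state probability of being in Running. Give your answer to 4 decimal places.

0.1756

Let the stationary distribution be π with π = πP and π_1 + π_2 + π_3 + π_4 = 1.
π_1 = 0.35·π_1 + 0.25·π_2 + 0.25·π_3 + 0.3·π_4
π_2 = 0.25·π_1 + 0.4·π_2 + 0.3·π_3 + 0.25·π_4
π_3 = 0.25·π_1 + 0.2·π_2 + 0.15·π_3 + 0.35·π_4
Solving with the normalization constraint gives π = (0.2875, 0.3076, 0.2293, 0.1756).
So the stationary probability of Running is 0.1756.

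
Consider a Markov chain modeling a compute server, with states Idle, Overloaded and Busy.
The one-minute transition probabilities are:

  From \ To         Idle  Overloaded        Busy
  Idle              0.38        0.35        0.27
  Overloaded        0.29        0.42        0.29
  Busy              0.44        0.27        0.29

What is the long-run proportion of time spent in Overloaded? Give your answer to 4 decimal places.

Let the stationary distribution be π with π = πP and π_1 + π_2 + π_3 = 1.
π_1 = 0.38·π_1 + 0.29·π_2 + 0.44·π_3
π_2 = 0.35·π_1 + 0.42·π_2 + 0.27·π_3
Solving with the normalization constraint gives π = (0.3653, 0.3520, 0.2827).
So the stationary probability of Overloaded is 0.3520.

0.3520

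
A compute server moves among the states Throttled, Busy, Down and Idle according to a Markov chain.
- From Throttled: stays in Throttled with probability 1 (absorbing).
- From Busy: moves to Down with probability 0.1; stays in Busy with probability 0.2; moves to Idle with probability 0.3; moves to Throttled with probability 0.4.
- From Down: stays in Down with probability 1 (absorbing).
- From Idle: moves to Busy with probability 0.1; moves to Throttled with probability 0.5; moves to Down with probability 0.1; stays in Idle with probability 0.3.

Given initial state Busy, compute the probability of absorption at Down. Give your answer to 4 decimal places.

Let h(s) be the probability of absorption at Down starting from transient state s. Then h(Down) = 1 and h(Throttled) = 0. By first-step analysis:
h(Busy) = 0.4·0 + 0.2·h(Busy) + 0.1·1 + 0.3·h(Idle)
h(Idle) = 0.5·0 + 0.1·h(Busy) + 0.1·1 + 0.3·h(Idle)
Solving: h(Busy) = 0.1887, h(Idle) = 0.1698.
Starting from Busy, the probability is 0.1887.

0.1887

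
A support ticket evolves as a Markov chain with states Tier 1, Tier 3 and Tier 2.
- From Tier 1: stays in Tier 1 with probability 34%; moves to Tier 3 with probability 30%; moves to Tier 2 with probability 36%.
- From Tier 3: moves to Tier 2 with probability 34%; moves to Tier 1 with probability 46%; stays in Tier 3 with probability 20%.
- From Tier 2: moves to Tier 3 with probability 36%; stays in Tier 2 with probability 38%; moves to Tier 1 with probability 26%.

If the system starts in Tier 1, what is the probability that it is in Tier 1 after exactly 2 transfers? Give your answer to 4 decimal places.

0.3472

Sum over the intermediate state after 1 transfer:
P = P(Tier 1→Tier 1)·P(Tier 1→Tier 1) + P(Tier 1→Tier 3)·P(Tier 3→Tier 1) + P(Tier 1→Tier 2)·P(Tier 2→Tier 1)
  = 0.34×0.34 + 0.3×0.46 + 0.36×0.26
  = 0.1156 + 0.1380 + 0.0936 = 0.3472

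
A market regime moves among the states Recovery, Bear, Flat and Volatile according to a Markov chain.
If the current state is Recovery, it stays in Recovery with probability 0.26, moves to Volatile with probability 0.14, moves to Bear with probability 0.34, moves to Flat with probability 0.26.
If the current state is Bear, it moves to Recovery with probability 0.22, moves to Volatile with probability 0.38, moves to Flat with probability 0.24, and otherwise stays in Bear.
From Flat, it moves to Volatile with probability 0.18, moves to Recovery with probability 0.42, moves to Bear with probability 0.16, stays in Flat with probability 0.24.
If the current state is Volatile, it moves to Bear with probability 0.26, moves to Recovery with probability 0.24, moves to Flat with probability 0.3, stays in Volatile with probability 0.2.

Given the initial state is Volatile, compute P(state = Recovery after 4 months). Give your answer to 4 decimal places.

0.2877

Propagate the distribution vector 4 months from Volatile.
After 0 months: (0.0000, 0.0000, 0.0000, 1.0000)
After 1 month: (0.2400, 0.2600, 0.3000, 0.2000)
After 2 months: (0.2936, 0.2232, 0.2568, 0.2264)
After 3 months: (0.2876, 0.2355, 0.2595, 0.2174)
After 4 months: (0.2877, 0.2335, 0.2588, 0.2199)
P(in Recovery after 4 months) = 0.2877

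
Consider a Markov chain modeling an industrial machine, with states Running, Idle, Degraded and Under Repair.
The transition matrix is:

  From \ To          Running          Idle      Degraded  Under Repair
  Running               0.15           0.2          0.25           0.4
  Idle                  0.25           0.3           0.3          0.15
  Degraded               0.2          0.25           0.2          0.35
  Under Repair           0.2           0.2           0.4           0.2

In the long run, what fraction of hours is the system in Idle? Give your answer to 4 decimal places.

Let the stationary distribution be π with π = πP and π_1 + π_2 + π_3 + π_4 = 1.
π_1 = 0.15·π_1 + 0.25·π_2 + 0.2·π_3 + 0.2·π_4
π_2 = 0.2·π_1 + 0.3·π_2 + 0.25·π_3 + 0.2·π_4
π_3 = 0.25·π_1 + 0.3·π_2 + 0.2·π_3 + 0.4·π_4
Solving with the normalization constraint gives π = (0.2018, 0.2382, 0.2883, 0.2717).
So the stationary probability of Idle is 0.2382.

0.2382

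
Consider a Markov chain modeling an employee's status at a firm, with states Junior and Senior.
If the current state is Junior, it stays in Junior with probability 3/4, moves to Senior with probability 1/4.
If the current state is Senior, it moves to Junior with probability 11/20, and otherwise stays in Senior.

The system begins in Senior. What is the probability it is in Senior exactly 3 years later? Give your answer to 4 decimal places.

0.3180

Propagate the distribution vector 3 years from Senior.
After 0 years: (0.0000, 1.0000)
After 1 year: (0.5500, 0.4500)
After 2 years: (0.6600, 0.3400)
After 3 years: (0.6820, 0.3180)
P(in Senior after 3 years) = 0.3180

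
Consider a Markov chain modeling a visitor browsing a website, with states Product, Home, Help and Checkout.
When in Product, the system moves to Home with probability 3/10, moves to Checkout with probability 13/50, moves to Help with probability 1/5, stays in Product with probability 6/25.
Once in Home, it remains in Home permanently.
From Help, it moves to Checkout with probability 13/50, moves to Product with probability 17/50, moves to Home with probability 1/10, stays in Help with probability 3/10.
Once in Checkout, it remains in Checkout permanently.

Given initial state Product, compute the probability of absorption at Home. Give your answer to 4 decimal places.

Let h(s) be the probability of absorption at Home starting from transient state s. Then h(Home) = 1 and h(Checkout) = 0. By first-step analysis:
h(Product) = 0.24·h(Product) + 0.3·1 + 0.2·h(Help) + 0.26·0
h(Help) = 0.34·h(Product) + 0.1·1 + 0.3·h(Help) + 0.26·0
Solving: h(Product) = 0.4957, h(Help) = 0.3836.
Starting from Product, the probability is 0.4957.

0.4957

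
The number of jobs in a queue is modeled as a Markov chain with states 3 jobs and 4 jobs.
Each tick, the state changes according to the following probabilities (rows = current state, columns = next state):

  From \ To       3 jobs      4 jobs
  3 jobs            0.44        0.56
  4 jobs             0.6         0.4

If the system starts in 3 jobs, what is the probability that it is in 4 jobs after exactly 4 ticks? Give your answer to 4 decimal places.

Propagate the distribution vector 4 ticks from 3 jobs.
After 0 ticks: (1.0000, 0.0000)
After 1 tick: (0.4400, 0.5600)
After 2 ticks: (0.5296, 0.4704)
After 3 ticks: (0.5153, 0.4847)
After 4 ticks: (0.5176, 0.4824)
P(in 4 jobs after 4 ticks) = 0.4824

0.4824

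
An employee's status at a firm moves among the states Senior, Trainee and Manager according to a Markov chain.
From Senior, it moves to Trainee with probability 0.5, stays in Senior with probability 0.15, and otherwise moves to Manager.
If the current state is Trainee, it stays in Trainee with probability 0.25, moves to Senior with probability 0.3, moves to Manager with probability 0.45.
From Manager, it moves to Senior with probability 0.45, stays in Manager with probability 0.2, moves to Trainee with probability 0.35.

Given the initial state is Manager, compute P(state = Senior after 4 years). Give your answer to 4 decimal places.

0.3032

Propagate the distribution vector 4 years from Manager.
After 0 years: (0.0000, 0.0000, 1.0000)
After 1 year: (0.4500, 0.3500, 0.2000)
After 2 years: (0.2625, 0.3825, 0.3550)
After 3 years: (0.3139, 0.3511, 0.3350)
After 4 years: (0.3032, 0.3620, 0.3349)
P(in Senior after 4 years) = 0.3032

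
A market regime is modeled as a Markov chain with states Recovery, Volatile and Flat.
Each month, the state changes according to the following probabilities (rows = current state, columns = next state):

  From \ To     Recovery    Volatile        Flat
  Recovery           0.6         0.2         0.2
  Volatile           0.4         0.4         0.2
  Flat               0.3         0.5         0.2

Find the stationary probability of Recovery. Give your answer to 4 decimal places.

0.4750

Let the stationary distribution be π with π = πP and π_1 + π_2 + π_3 = 1.
π_1 = 0.6·π_1 + 0.4·π_2 + 0.3·π_3
π_2 = 0.2·π_1 + 0.4·π_2 + 0.5·π_3
Solving with the normalization constraint gives π = (0.4750, 0.3250, 0.2000).
So the stationary probability of Recovery is 0.4750.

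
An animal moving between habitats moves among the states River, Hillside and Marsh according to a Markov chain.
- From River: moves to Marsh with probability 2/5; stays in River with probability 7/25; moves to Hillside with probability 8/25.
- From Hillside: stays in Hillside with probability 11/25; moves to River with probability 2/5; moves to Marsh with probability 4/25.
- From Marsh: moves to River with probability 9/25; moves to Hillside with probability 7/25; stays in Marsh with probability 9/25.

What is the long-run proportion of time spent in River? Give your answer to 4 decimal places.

Let the stationary distribution be π with π = πP and π_1 + π_2 + π_3 = 1.
π_1 = 0.28·π_1 + 0.4·π_2 + 0.36·π_3
π_2 = 0.32·π_1 + 0.44·π_2 + 0.28·π_3
Solving with the normalization constraint gives π = (0.3463, 0.3498, 0.3039).
So the stationary probability of River is 0.3463.

0.3463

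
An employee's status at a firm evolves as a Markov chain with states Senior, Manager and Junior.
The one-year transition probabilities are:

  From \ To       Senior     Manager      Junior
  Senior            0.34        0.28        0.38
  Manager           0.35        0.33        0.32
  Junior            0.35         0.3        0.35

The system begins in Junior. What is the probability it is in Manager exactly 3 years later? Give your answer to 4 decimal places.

0.3021

Propagate the distribution vector 3 years from Junior.
After 0 years: (0.0000, 0.0000, 1.0000)
After 1 year: (0.3500, 0.3000, 0.3500)
After 2 years: (0.3465, 0.3020, 0.3515)
After 3 years: (0.3465, 0.3021, 0.3513)
P(in Manager after 3 years) = 0.3021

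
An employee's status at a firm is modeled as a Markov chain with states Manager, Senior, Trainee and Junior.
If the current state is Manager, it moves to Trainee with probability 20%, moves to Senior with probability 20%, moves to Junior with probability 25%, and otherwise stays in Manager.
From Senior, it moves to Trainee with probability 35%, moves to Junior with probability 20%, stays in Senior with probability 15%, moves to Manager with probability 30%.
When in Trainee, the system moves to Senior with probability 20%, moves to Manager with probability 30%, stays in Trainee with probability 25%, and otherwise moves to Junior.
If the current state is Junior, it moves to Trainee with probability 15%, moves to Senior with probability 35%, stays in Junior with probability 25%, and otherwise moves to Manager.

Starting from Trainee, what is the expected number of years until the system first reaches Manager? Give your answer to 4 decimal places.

3.4715

Let t(s) be the expected number of years to first reach Manager from state s, with t(Manager) = 0. Conditioning on the first year:
t(Senior) = 1 + 0.15·t(Senior) + 0.35·t(Trainee) + 0.2·t(Junior)
t(Trainee) = 1 + 0.2·t(Senior) + 0.25·t(Trainee) + 0.25·t(Junior)
t(Junior) = 1 + 0.35·t(Senior) + 0.15·t(Trainee) + 0.25·t(Junior)
Solving: t(Senior) = 3.4633, t(Trainee) = 3.4715, t(Junior) = 3.6438.
Expected years from Trainee to Manager: 3.4715.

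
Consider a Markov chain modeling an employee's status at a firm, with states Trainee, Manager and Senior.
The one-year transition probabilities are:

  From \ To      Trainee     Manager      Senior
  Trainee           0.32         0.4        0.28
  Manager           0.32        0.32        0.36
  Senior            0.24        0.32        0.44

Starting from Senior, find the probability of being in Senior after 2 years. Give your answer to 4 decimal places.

0.3760

Sum over the intermediate state after 1 year:
P = P(Senior→Trainee)·P(Trainee→Senior) + P(Senior→Manager)·P(Manager→Senior) + P(Senior→Senior)·P(Senior→Senior)
  = 0.24×0.28 + 0.32×0.36 + 0.44×0.44
  = 0.0672 + 0.1152 + 0.1936 = 0.3760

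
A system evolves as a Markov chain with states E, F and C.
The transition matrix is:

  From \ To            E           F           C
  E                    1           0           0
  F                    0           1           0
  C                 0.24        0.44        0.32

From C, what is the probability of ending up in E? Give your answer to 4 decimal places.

0.3529

Let h(s) be the probability of absorption at E starting from transient state s. Then h(E) = 1 and h(F) = 0. By first-step analysis:
h(C) = 0.24·1 + 0.44·0 + 0.32·h(C)
Solving: h(C) = 0.3529.
Starting from C, the probability is 0.3529.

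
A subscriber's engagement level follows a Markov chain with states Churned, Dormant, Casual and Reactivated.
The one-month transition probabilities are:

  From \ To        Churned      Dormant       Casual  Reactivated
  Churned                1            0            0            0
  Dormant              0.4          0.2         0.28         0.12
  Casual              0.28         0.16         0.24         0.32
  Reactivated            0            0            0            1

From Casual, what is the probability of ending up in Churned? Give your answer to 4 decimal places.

0.5114

Let h(s) be the probability of absorption at Churned starting from transient state s. Then h(Churned) = 1 and h(Reactivated) = 0. By first-step analysis:
h(Dormant) = 0.4·1 + 0.2·h(Dormant) + 0.28·h(Casual) + 0.12·0
h(Casual) = 0.28·1 + 0.16·h(Dormant) + 0.24·h(Casual) + 0.32·0
Solving: h(Dormant) = 0.6790, h(Casual) = 0.5114.
Starting from Casual, the probability is 0.5114.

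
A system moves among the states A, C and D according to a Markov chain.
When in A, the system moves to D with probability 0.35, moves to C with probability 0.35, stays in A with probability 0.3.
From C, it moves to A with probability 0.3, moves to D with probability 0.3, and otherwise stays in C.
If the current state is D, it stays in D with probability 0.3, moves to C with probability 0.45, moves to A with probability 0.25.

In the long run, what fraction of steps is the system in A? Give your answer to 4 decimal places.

Let the stationary distribution be π with π = πP and π_1 + π_2 + π_3 = 1.
π_1 = 0.3·π_1 + 0.3·π_2 + 0.25·π_3
π_2 = 0.35·π_1 + 0.4·π_2 + 0.45·π_3
Solving with the normalization constraint gives π = (0.2843, 0.4015, 0.3142).
So the stationary probability of A is 0.2843.

0.2843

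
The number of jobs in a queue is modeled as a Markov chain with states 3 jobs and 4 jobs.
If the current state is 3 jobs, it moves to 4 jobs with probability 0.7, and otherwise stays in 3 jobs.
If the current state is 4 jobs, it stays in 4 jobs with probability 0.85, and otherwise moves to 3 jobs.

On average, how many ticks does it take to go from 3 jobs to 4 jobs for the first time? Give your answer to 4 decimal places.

1.4286

Let t(s) be the expected number of ticks to first reach 4 jobs from state s, with t(4 jobs) = 0. Conditioning on the first tick:
t(3 jobs) = 1 + 0.3·t(3 jobs)
Solving: t(3 jobs) = 1.4286.
Expected ticks from 3 jobs to 4 jobs: 1.4286.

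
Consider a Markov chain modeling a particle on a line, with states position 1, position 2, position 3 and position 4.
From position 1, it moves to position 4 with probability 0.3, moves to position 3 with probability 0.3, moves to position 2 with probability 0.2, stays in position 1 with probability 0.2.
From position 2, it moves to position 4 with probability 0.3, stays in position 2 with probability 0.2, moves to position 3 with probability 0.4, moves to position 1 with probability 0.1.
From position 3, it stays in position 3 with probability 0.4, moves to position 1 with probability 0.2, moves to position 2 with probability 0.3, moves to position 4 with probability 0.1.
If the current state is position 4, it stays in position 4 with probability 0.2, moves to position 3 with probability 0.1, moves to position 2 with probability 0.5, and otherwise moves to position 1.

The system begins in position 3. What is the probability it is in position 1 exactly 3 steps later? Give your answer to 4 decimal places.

0.1730

Propagate the distribution vector 3 steps from position 3.
After 0 steps: (0.0000, 0.0000, 1.0000, 0.0000)
After 1 step: (0.2000, 0.3000, 0.4000, 0.1000)
After 2 steps: (0.1700, 0.2700, 0.3500, 0.2100)
After 3 steps: (0.1730, 0.2980, 0.3200, 0.2090)
P(in position 1 after 3 steps) = 0.1730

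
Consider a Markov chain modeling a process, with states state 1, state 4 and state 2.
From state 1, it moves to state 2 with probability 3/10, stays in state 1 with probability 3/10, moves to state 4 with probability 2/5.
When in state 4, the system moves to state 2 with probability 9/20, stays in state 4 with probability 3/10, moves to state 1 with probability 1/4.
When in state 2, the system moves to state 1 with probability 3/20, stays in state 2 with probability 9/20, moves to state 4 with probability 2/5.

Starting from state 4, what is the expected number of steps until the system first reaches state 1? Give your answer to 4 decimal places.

Let t(s) be the expected number of steps to first reach state 1 from state s, with t(state 1) = 0. Conditioning on the first step:
t(state 4) = 1 + 0.3·t(state 4) + 0.45·t(state 2)
t(state 2) = 1 + 0.4·t(state 4) + 0.45·t(state 2)
Solving: t(state 4) = 4.8780, t(state 2) = 5.3659.
Expected steps from state 4 to state 1: 4.8780.

4.8780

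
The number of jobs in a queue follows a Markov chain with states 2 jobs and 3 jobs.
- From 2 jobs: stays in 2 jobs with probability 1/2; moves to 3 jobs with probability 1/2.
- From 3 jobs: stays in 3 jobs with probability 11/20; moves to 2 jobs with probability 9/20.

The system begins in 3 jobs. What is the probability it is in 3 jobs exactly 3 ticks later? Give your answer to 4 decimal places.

0.5264

Propagate the distribution vector 3 ticks from 3 jobs.
After 0 ticks: (0.0000, 1.0000)
After 1 tick: (0.4500, 0.5500)
After 2 ticks: (0.4725, 0.5275)
After 3 ticks: (0.4736, 0.5264)
P(in 3 jobs after 3 ticks) = 0.5264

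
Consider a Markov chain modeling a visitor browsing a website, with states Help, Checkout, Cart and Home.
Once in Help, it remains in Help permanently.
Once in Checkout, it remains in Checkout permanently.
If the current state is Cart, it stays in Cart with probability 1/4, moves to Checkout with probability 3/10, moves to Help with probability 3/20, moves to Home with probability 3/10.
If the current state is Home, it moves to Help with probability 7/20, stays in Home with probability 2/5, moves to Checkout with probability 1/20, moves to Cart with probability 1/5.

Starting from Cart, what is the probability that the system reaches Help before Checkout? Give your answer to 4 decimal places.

Let h(s) be the probability of absorption at Help starting from transient state s. Then h(Help) = 1 and h(Checkout) = 0. By first-step analysis:
h(Cart) = 0.15·1 + 0.3·0 + 0.25·h(Cart) + 0.3·h(Home)
h(Home) = 0.35·1 + 0.05·0 + 0.2·h(Cart) + 0.4·h(Home)
Solving: h(Cart) = 0.5000, h(Home) = 0.7500.
Starting from Cart, the probability is 0.5000.

0.5000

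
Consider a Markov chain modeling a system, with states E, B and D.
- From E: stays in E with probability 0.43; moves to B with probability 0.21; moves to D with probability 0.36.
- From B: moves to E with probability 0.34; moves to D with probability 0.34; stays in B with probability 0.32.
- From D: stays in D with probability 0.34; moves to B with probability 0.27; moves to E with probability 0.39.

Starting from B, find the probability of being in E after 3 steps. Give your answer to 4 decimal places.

0.3922

Propagate the distribution vector 3 steps from B.
After 0 steps: (0.0000, 1.0000, 0.0000)
After 1 step: (0.3400, 0.3200, 0.3400)
After 2 steps: (0.3876, 0.2656, 0.3468)
After 3 steps: (0.3922, 0.2600, 0.3478)
P(in E after 3 steps) = 0.3922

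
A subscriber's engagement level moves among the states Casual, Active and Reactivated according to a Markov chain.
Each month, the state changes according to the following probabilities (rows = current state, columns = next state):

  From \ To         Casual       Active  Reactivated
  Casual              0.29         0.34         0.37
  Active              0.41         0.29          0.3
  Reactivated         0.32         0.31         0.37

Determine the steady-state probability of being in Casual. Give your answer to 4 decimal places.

Let the stationary distribution be π with π = πP and π_1 + π_2 + π_3 = 1.
π_1 = 0.29·π_1 + 0.41·π_2 + 0.32·π_3
π_2 = 0.34·π_1 + 0.29·π_2 + 0.31·π_3
Solving with the normalization constraint gives π = (0.3381, 0.3139, 0.3480).
So the stationary probability of Casual is 0.3381.

0.3381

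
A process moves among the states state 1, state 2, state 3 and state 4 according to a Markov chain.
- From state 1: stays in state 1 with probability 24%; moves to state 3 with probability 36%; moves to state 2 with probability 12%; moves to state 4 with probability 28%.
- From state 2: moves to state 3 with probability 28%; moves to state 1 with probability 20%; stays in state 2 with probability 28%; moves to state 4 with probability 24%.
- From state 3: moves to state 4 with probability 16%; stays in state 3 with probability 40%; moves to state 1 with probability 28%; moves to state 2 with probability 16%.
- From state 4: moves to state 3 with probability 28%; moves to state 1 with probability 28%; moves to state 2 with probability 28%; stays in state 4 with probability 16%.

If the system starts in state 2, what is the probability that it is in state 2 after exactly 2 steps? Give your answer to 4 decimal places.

0.2144

Propagate the distribution vector 2 steps from state 2.
After 0 steps: (0.0000, 1.0000, 0.0000, 0.0000)
After 1 step: (0.2000, 0.2800, 0.2800, 0.2400)
After 2 steps: (0.2496, 0.2144, 0.3296, 0.2064)
P(in state 2 after 2 steps) = 0.2144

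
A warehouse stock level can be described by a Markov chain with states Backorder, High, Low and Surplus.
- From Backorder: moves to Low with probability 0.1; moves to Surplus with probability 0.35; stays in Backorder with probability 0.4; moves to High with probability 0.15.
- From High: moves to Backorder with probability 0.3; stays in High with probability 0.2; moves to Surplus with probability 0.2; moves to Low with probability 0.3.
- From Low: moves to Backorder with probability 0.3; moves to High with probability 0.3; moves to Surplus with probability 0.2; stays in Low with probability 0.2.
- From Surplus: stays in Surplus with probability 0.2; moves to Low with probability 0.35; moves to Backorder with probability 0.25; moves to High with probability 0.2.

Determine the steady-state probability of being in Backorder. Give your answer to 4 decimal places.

0.3196

Let the stationary distribution be π with π = πP and π_1 + π_2 + π_3 + π_4 = 1.
π_1 = 0.4·π_1 + 0.3·π_2 + 0.3·π_3 + 0.25·π_4
π_2 = 0.15·π_1 + 0.2·π_2 + 0.3·π_3 + 0.2·π_4
π_3 = 0.1·π_1 + 0.3·π_2 + 0.2·π_3 + 0.35·π_4
Solving with the normalization constraint gives π = (0.3196, 0.2066, 0.2259, 0.2479).
So the stationary probability of Backorder is 0.3196.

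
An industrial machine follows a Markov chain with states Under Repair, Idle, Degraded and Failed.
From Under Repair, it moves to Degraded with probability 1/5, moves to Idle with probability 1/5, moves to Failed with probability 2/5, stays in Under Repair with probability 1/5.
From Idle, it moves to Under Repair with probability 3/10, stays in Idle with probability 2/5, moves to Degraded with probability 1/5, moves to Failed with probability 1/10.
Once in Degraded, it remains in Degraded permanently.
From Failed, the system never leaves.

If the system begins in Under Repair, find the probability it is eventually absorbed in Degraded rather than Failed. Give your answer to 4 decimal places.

Let h(s) be the probability of absorption at Degraded starting from transient state s. Then h(Degraded) = 1 and h(Failed) = 0. By first-step analysis:
h(Under Repair) = 0.2·h(Under Repair) + 0.2·h(Idle) + 0.2·1 + 0.4·0
h(Idle) = 0.3·h(Under Repair) + 0.4·h(Idle) + 0.2·1 + 0.1·0
Solving: h(Under Repair) = 0.3810, h(Idle) = 0.5238.
Starting from Under Repair, the probability is 0.3810.

0.3810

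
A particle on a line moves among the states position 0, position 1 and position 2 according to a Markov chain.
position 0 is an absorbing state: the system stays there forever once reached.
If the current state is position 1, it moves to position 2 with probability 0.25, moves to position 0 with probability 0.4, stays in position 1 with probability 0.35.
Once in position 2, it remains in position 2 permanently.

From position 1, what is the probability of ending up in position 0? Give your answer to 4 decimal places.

Let h(s) be the probability of absorption at position 0 starting from transient state s. Then h(position 0) = 1 and h(position 2) = 0. By first-step analysis:
h(position 1) = 0.4·1 + 0.35·h(position 1) + 0.25·0
Solving: h(position 1) = 0.6154.
Starting from position 1, the probability is 0.6154.

0.6154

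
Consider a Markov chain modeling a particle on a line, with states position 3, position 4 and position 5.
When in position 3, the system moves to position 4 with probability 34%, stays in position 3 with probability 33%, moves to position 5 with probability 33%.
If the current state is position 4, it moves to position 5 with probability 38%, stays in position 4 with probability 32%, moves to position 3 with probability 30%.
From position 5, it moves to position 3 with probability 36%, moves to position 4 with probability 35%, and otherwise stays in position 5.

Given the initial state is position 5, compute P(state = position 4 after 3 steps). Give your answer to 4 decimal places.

Propagate the distribution vector 3 steps from position 5.
After 0 steps: (0.0000, 0.0000, 1.0000)
After 1 step: (0.3600, 0.3500, 0.2900)
After 2 steps: (0.3282, 0.3359, 0.3359)
After 3 steps: (0.3300, 0.3366, 0.3334)
P(in position 4 after 3 steps) = 0.3366

0.3366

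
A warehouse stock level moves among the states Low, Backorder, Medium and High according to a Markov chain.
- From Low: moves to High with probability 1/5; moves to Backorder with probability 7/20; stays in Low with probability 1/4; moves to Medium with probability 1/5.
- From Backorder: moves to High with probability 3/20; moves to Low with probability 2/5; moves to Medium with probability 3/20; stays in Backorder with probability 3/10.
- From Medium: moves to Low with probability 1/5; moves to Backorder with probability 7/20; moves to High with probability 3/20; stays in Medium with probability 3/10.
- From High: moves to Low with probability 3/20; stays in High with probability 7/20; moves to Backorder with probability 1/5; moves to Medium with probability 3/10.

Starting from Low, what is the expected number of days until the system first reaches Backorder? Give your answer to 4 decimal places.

Let t(s) be the expected number of days to first reach Backorder from state s, with t(Backorder) = 0. Conditioning on the first day:
t(Low) = 1 + 0.25·t(Low) + 0.2·t(Medium) + 0.2·t(High)
t(Medium) = 1 + 0.2·t(Low) + 0.3·t(Medium) + 0.15·t(High)
t(High) = 1 + 0.15·t(Low) + 0.3·t(Medium) + 0.35·t(High)
Solving: t(Low) = 3.1557, t(Medium) = 3.1250, t(High) = 3.7090.
Expected days from Low to Backorder: 3.1557.

3.1557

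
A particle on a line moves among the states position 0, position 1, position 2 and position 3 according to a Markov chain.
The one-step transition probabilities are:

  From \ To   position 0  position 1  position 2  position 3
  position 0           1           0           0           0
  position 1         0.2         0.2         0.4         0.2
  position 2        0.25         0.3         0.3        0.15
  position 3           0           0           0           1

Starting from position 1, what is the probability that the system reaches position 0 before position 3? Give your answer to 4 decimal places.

0.5455

Let h(s) be the probability of absorption at position 0 starting from transient state s. Then h(position 0) = 1 and h(position 3) = 0. By first-step analysis:
h(position 1) = 0.2·1 + 0.2·h(position 1) + 0.4·h(position 2) + 0.2·0
h(position 2) = 0.25·1 + 0.3·h(position 1) + 0.3·h(position 2) + 0.15·0
Solving: h(position 1) = 0.5455, h(position 2) = 0.5909.
Starting from position 1, the probability is 0.5455.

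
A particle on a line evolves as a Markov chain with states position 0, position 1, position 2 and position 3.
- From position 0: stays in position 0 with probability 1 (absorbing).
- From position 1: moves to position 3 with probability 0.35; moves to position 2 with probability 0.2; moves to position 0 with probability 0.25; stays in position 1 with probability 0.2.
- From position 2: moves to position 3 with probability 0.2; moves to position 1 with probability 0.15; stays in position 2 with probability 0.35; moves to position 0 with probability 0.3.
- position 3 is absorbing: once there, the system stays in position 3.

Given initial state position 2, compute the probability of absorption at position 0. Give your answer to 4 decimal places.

0.5663

Let h(s) be the probability of absorption at position 0 starting from transient state s. Then h(position 0) = 1 and h(position 3) = 0. By first-step analysis:
h(position 1) = 0.25·1 + 0.2·h(position 1) + 0.2·h(position 2) + 0.35·0
h(position 2) = 0.3·1 + 0.15·h(position 1) + 0.35·h(position 2) + 0.2·0
Solving: h(position 1) = 0.4541, h(position 2) = 0.5663.
Starting from position 2, the probability is 0.5663.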